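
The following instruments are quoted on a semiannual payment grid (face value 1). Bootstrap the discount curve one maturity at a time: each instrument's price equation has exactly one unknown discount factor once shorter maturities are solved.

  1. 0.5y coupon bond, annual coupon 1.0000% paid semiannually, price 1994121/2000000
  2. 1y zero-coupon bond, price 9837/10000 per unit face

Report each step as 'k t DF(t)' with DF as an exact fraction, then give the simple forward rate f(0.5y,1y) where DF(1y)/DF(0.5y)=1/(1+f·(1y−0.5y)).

step 1 [0.5y] bond c/2=1/200: DF=(1994121/2000000 − 1/200·(0))/(1+1/200) = 9921/10000 ≈ 0.992100
step 2 [1y] zero: DF = P = 9837/10000 ≈ 0.983700

1 1/2 9921/10000
2 1 9837/10000
f(0.5y,1y) = ((9921/10000)/(9837/10000) − 1)/(1/2) = 56/3279 ≈ 1.7078%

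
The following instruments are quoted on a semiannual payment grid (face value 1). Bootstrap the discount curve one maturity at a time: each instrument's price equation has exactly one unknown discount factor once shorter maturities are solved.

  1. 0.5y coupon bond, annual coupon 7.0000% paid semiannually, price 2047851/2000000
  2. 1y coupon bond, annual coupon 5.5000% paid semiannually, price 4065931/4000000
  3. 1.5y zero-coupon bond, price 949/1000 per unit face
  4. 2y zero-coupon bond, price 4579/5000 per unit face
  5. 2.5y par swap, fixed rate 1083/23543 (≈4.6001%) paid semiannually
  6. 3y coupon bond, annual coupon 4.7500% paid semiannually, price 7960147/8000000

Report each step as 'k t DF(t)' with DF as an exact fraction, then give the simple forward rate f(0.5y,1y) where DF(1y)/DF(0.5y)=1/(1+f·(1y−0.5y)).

step 1 [0.5y] bond c/2=7/200: DF=(2047851/2000000 − 7/200·(0))/(1+7/200) = 9893/10000 ≈ 0.989300
step 2 [1y] bond c/2=11/400: DF=(4065931/4000000 − 11/400·(0.989300))/(1+11/400) = 2407/2500 ≈ 0.962800
step 3 [1.5y] zero: DF = P = 949/1000 ≈ 0.949000
step 4 [2y] zero: DF = P = 4579/5000 ≈ 0.915800
step 5 [2.5y] swap r/2=1083/47086: DF=(1 − 1083/47086·(0.989300+0.962800+0.949000+0.915800))/(1+1083/47086) = 8917/10000 ≈ 0.891700
step 6 [3y] bond c/2=19/800: DF=(7960147/8000000 − 19/800·(0.989300+0.962800+0.949000+0.915800+0.891700))/(1+19/800) = 8627/10000 ≈ 0.862700

1 1/2 9893/10000
2 1 2407/2500
3 3/2 949/1000
4 2 4579/5000
5 5/2 8917/10000
6 3 8627/10000
f(0.5y,1y) = ((9893/10000)/(2407/2500) − 1)/(1/2) = 265/4814 ≈ 5.5048%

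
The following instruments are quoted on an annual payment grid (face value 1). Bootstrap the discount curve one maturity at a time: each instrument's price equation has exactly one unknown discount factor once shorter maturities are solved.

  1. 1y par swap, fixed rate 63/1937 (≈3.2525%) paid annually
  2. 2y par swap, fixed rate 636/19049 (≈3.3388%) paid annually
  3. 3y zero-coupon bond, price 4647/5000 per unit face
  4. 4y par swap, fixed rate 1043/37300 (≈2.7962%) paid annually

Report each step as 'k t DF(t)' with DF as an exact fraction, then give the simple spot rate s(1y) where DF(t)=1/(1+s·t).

1 1 1937/2000
2 2 2341/2500
3 3 4647/5000
4 4 8957/10000
s(1y) = (1/(1937/2000) − 1)/(1) = 63/1937 ≈ 3.2525%

step 1 [1y] swap r/1=63/1937: DF=(1 − 63/1937·(0))/(1+63/1937) = 1937/2000 ≈ 0.968500
step 2 [2y] swap r/1=636/19049: DF=(1 − 636/19049·(0.968500))/(1+636/19049) = 2341/2500 ≈ 0.936400
step 3 [3y] zero: DF = P = 4647/5000 ≈ 0.929400
step 4 [4y] swap r/1=1043/37300: DF=(1 − 1043/37300·(0.968500+0.936400+0.929400))/(1+1043/37300) = 8957/10000 ≈ 0.895700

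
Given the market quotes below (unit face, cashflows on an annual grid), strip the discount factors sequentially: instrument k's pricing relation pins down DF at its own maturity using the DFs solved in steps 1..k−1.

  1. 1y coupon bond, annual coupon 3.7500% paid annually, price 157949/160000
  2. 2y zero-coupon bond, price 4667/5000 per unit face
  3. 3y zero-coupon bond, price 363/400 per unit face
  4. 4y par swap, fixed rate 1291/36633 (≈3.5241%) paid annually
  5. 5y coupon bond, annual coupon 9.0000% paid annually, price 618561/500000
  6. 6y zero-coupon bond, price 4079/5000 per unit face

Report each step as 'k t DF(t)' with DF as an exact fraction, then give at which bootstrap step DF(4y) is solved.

1 1 1903/2000
2 2 4667/5000
3 3 363/400
4 4 8709/10000
5 5 333/400
6 6 4079/5000
DF(4y) is solved at step 4

step 1 [1y] bond c/1=3/80: DF=(157949/160000 − 3/80·(0))/(1+3/80) = 1903/2000 ≈ 0.951500
step 2 [2y] zero: DF = P = 4667/5000 ≈ 0.933400
step 3 [3y] zero: DF = P = 363/400 ≈ 0.907500
step 4 [4y] swap r/1=1291/36633: DF=(1 − 1291/36633·(0.951500+0.933400+0.907500))/(1+1291/36633) = 8709/10000 ≈ 0.870900
step 5 [5y] bond c/1=9/100: DF=(618561/500000 − 9/100·(0.951500+0.933400+0.907500+0.870900))/(1+9/100) = 333/400 ≈ 0.832500
step 6 [6y] zero: DF = P = 4079/5000 ≈ 0.815800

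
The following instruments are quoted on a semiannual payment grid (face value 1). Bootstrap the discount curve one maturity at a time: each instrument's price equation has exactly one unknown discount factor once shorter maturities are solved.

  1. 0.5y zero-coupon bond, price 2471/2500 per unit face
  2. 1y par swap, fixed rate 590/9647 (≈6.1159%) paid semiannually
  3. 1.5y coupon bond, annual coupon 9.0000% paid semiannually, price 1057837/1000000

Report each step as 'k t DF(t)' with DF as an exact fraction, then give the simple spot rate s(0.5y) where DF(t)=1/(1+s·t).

1 1/2 2471/2500
2 1 941/1000
3 3/2 2323/2500
s(0.5y) = (1/(2471/2500) − 1)/(1/2) = 58/2471 ≈ 2.3472%

step 1 [0.5y] zero: DF = P = 2471/2500 ≈ 0.988400
step 2 [1y] swap r/2=295/9647: DF=(1 − 295/9647·(0.988400))/(1+295/9647) = 941/1000 ≈ 0.941000
step 3 [1.5y] bond c/2=9/200: DF=(1057837/1000000 − 9/200·(0.988400+0.941000))/(1+9/200) = 2323/2500 ≈ 0.929200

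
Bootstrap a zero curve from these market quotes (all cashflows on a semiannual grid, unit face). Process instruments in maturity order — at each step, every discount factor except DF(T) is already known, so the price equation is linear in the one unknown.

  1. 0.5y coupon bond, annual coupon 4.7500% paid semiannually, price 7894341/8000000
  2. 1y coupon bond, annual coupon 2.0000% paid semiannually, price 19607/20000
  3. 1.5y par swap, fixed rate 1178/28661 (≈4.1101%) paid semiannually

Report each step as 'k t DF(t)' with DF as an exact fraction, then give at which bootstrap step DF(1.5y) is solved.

step 1 [0.5y] bond c/2=19/800: DF=(7894341/8000000 − 19/800·(0))/(1+19/800) = 9639/10000 ≈ 0.963900
step 2 [1y] bond c/2=1/100: DF=(19607/20000 − 1/100·(0.963900))/(1+1/100) = 9611/10000 ≈ 0.961100
step 3 [1.5y] swap r/2=589/28661: DF=(1 − 589/28661·(0.963900+0.961100))/(1+589/28661) = 9411/10000 ≈ 0.941100

1 1/2 9639/10000
2 1 9611/10000
3 3/2 9411/10000
DF(1.5y) is solved at step 3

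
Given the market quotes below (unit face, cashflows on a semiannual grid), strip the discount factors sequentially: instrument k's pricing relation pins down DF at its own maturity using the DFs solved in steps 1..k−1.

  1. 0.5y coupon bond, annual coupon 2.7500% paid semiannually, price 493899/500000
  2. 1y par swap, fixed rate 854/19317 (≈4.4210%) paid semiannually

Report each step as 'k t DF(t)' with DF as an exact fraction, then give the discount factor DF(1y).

1 1/2 609/625
2 1 9573/10000
DF(1y) = 9573/10000 ≈ 0.957300

step 1 [0.5y] bond c/2=11/800: DF=(493899/500000 − 11/800·(0))/(1+11/800) = 609/625 ≈ 0.974400
step 2 [1y] swap r/2=427/19317: DF=(1 − 427/19317·(0.974400))/(1+427/19317) = 9573/10000 ≈ 0.957300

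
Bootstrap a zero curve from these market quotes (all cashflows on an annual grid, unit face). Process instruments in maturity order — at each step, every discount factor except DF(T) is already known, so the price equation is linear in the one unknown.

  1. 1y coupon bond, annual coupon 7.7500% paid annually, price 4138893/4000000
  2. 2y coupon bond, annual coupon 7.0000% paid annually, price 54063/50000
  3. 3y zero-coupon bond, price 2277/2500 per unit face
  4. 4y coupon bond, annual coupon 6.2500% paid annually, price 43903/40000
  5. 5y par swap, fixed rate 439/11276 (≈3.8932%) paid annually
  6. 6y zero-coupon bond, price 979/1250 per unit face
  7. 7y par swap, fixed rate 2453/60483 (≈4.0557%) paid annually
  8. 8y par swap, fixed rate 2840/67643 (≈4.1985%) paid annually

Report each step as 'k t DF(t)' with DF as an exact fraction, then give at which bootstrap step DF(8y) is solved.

1 1 9603/10000
2 2 9477/10000
3 3 2277/2500
4 4 542/625
5 5 2061/2500
6 6 979/1250
7 7 7547/10000
8 8 179/250
DF(8y) is solved at step 8

step 1 [1y] bond c/1=31/400: DF=(4138893/4000000 − 31/400·(0))/(1+31/400) = 9603/10000 ≈ 0.960300
step 2 [2y] bond c/1=7/100: DF=(54063/50000 − 7/100·(0.960300))/(1+7/100) = 9477/10000 ≈ 0.947700
step 3 [3y] zero: DF = P = 2277/2500 ≈ 0.910800
step 4 [4y] bond c/1=1/16: DF=(43903/40000 − 1/16·(0.960300+0.947700+0.910800))/(1+1/16) = 542/625 ≈ 0.867200
step 5 [5y] swap r/1=439/11276: DF=(1 − 439/11276·(0.960300+0.947700+0.910800+0.867200))/(1+439/11276) = 2061/2500 ≈ 0.824400
step 6 [6y] zero: DF = P = 979/1250 ≈ 0.783200
step 7 [7y] swap r/1=2453/60483: DF=(1 − 2453/60483·(0.960300+0.947700+0.910800+0.867200+0.824400+0.783200))/(1+2453/60483) = 7547/10000 ≈ 0.754700
step 8 [8y] swap r/1=2840/67643: DF=(1 − 2840/67643·(0.960300+0.947700+0.910800+0.867200+0.824400+0.783200+0.754700))/(1+2840/67643) = 179/250 ≈ 0.716000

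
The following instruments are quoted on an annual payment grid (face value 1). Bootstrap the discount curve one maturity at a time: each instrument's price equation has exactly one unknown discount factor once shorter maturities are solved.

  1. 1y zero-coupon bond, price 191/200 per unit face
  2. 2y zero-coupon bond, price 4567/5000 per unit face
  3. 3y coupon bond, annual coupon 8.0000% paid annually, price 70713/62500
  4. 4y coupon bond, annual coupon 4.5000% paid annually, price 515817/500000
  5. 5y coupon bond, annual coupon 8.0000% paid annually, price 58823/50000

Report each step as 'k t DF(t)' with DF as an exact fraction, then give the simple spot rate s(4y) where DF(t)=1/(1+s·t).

step 1 [1y] zero: DF = P = 191/200 ≈ 0.955000
step 2 [2y] zero: DF = P = 4567/5000 ≈ 0.913400
step 3 [3y] bond c/1=2/25: DF=(70713/62500 − 2/25·(0.955000+0.913400))/(1+2/25) = 2273/2500 ≈ 0.909200
step 4 [4y] bond c/1=9/200: DF=(515817/500000 − 9/200·(0.955000+0.913400+0.909200))/(1+9/200) = 2169/2500 ≈ 0.867600
step 5 [5y] bond c/1=2/25: DF=(58823/50000 − 2/25·(0.955000+0.913400+0.909200+0.867600))/(1+2/25) = 8193/10000 ≈ 0.819300

1 1 191/200
2 2 4567/5000
3 3 2273/2500
4 4 2169/2500
5 5 8193/10000
s(4y) = (1/(2169/2500) − 1)/(4) = 331/8676 ≈ 3.8151%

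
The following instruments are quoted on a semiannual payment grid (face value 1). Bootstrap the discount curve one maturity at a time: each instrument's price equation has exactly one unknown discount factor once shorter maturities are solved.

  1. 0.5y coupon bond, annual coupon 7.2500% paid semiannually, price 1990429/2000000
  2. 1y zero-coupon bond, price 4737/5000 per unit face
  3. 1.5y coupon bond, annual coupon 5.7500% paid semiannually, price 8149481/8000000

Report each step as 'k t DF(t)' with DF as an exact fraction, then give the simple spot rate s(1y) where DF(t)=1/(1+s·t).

step 1 [0.5y] bond c/2=29/800: DF=(1990429/2000000 − 29/800·(0))/(1+29/800) = 2401/2500 ≈ 0.960400
step 2 [1y] zero: DF = P = 4737/5000 ≈ 0.947400
step 3 [1.5y] bond c/2=23/800: DF=(8149481/8000000 − 23/800·(0.960400+0.947400))/(1+23/800) = 9369/10000 ≈ 0.936900

1 1/2 2401/2500
2 1 4737/5000
3 3/2 9369/10000
s(1y) = (1/(4737/5000) − 1)/(1) = 263/4737 ≈ 5.5520%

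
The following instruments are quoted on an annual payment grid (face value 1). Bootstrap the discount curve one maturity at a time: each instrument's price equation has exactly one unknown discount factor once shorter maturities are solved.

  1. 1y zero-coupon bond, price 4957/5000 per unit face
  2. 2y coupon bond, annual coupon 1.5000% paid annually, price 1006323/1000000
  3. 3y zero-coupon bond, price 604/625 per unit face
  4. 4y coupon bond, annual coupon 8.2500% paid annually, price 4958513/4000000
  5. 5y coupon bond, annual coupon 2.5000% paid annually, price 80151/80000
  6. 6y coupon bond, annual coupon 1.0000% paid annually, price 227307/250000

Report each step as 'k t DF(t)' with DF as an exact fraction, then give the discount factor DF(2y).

1 1 4957/5000
2 2 1221/1250
3 3 604/625
4 4 1843/2000
5 5 4417/5000
6 6 8533/10000
DF(2y) = 1221/1250 ≈ 0.976800

step 1 [1y] zero: DF = P = 4957/5000 ≈ 0.991400
step 2 [2y] bond c/1=3/200: DF=(1006323/1000000 − 3/200·(0.991400))/(1+3/200) = 1221/1250 ≈ 0.976800
step 3 [3y] zero: DF = P = 604/625 ≈ 0.966400
step 4 [4y] bond c/1=33/400: DF=(4958513/4000000 − 33/400·(0.991400+0.976800+0.966400))/(1+33/400) = 1843/2000 ≈ 0.921500
step 5 [5y] bond c/1=1/40: DF=(80151/80000 − 1/40·(0.991400+0.976800+0.966400+0.921500))/(1+1/40) = 4417/5000 ≈ 0.883400
step 6 [6y] bond c/1=1/100: DF=(227307/250000 − 1/100·(0.991400+0.976800+0.966400+0.921500+0.883400))/(1+1/100) = 8533/10000 ≈ 0.853300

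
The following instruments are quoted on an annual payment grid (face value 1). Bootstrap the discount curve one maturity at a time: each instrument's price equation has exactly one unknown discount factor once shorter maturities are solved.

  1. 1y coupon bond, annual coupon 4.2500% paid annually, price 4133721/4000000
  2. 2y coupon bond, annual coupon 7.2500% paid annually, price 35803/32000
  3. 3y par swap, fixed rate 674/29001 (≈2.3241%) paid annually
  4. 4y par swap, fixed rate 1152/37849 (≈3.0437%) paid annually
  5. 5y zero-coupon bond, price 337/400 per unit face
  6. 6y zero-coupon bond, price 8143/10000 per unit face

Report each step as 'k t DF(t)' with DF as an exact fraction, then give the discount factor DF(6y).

step 1 [1y] bond c/1=17/400: DF=(4133721/4000000 − 17/400·(0))/(1+17/400) = 9913/10000 ≈ 0.991300
step 2 [2y] bond c/1=29/400: DF=(35803/32000 − 29/400·(0.991300))/(1+29/400) = 4881/5000 ≈ 0.976200
step 3 [3y] swap r/1=674/29001: DF=(1 − 674/29001·(0.991300+0.976200))/(1+674/29001) = 4663/5000 ≈ 0.932600
step 4 [4y] swap r/1=1152/37849: DF=(1 − 1152/37849·(0.991300+0.976200+0.932600))/(1+1152/37849) = 553/625 ≈ 0.884800
step 5 [5y] zero: DF = P = 337/400 ≈ 0.842500
step 6 [6y] zero: DF = P = 8143/10000 ≈ 0.814300

1 1 9913/10000
2 2 4881/5000
3 3 4663/5000
4 4 553/625
5 5 337/400
6 6 8143/10000
DF(6y) = 8143/10000 ≈ 0.814300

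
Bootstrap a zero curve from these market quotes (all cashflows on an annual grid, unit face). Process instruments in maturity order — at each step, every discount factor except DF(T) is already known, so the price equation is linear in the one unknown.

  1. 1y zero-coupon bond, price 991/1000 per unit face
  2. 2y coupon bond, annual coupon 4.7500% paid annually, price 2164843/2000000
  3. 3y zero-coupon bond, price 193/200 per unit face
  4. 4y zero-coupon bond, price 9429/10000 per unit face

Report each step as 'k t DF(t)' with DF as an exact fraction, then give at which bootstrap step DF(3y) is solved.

1 1 991/1000
2 2 2471/2500
3 3 193/200
4 4 9429/10000
DF(3y) is solved at step 3

step 1 [1y] zero: DF = P = 991/1000 ≈ 0.991000
step 2 [2y] bond c/1=19/400: DF=(2164843/2000000 − 19/400·(0.991000))/(1+19/400) = 2471/2500 ≈ 0.988400
step 3 [3y] zero: DF = P = 193/200 ≈ 0.965000
step 4 [4y] zero: DF = P = 9429/10000 ≈ 0.942900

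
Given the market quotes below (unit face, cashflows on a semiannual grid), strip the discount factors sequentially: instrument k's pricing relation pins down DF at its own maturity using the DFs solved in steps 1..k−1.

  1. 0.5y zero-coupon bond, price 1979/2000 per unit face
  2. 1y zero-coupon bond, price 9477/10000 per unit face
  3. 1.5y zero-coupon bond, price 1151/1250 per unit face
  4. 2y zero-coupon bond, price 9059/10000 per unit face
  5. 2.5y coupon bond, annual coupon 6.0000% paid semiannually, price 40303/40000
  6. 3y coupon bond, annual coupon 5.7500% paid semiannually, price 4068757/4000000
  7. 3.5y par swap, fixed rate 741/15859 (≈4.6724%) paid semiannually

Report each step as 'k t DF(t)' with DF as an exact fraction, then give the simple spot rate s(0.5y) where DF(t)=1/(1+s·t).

step 1 [0.5y] zero: DF = P = 1979/2000 ≈ 0.989500
step 2 [1y] zero: DF = P = 9477/10000 ≈ 0.947700
step 3 [1.5y] zero: DF = P = 1151/1250 ≈ 0.920800
step 4 [2y] zero: DF = P = 9059/10000 ≈ 0.905900
step 5 [2.5y] bond c/2=3/100: DF=(40303/40000 − 3/100·(0.989500+0.947700+0.920800+0.905900))/(1+3/100) = 4343/5000 ≈ 0.868600
step 6 [3y] bond c/2=23/800: DF=(4068757/4000000 − 23/800·(0.989500+0.947700+0.920800+0.905900+0.868600))/(1+23/800) = 8593/10000 ≈ 0.859300
step 7 [3.5y] swap r/2=741/31718: DF=(1 − 741/31718·(0.989500+0.947700+0.920800+0.905900+0.868600+0.859300))/(1+741/31718) = 4259/5000 ≈ 0.851800

1 1/2 1979/2000
2 1 9477/10000
3 3/2 1151/1250
4 2 9059/10000
5 5/2 4343/5000
6 3 8593/10000
7 7/2 4259/5000
s(0.5y) = (1/(1979/2000) − 1)/(1/2) = 42/1979 ≈ 2.1223%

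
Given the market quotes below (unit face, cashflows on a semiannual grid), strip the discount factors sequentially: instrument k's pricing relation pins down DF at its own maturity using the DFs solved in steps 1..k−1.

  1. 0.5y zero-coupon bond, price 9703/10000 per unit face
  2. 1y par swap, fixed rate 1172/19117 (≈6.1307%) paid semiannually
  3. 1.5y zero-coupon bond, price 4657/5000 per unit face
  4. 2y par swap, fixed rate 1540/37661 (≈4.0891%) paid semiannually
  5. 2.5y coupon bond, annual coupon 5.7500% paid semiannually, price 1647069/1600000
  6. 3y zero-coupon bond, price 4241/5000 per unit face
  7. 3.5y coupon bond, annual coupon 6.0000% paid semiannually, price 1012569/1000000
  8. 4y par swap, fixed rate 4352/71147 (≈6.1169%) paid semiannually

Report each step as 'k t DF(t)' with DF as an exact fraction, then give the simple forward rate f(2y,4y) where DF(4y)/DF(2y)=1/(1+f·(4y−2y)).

1 1/2 9703/10000
2 1 4707/5000
3 3/2 4657/5000
4 2 923/1000
5 5/2 4477/5000
6 3 4241/5000
7 7/2 4113/5000
8 4 489/625
f(2y,4y) = ((923/1000)/(489/625) − 1)/(2) = 703/7824 ≈ 8.9852%

step 1 [0.5y] zero: DF = P = 9703/10000 ≈ 0.970300
step 2 [1y] swap r/2=586/19117: DF=(1 − 586/19117·(0.970300))/(1+586/19117) = 4707/5000 ≈ 0.941400
step 3 [1.5y] zero: DF = P = 4657/5000 ≈ 0.931400
step 4 [2y] swap r/2=770/37661: DF=(1 − 770/37661·(0.970300+0.941400+0.931400))/(1+770/37661) = 923/1000 ≈ 0.923000
step 5 [2.5y] bond c/2=23/800: DF=(1647069/1600000 − 23/800·(0.970300+0.941400+0.931400+0.923000))/(1+23/800) = 4477/5000 ≈ 0.895400
step 6 [3y] zero: DF = P = 4241/5000 ≈ 0.848200
step 7 [3.5y] bond c/2=3/100: DF=(1012569/1000000 − 3/100·(0.970300+0.941400+0.931400+0.923000+0.895400+0.848200))/(1+3/100) = 4113/5000 ≈ 0.822600
step 8 [4y] swap r/2=2176/71147: DF=(1 − 2176/71147·(0.970300+0.941400+0.931400+0.923000+0.895400+0.848200+0.822600))/(1+2176/71147) = 489/625 ≈ 0.782400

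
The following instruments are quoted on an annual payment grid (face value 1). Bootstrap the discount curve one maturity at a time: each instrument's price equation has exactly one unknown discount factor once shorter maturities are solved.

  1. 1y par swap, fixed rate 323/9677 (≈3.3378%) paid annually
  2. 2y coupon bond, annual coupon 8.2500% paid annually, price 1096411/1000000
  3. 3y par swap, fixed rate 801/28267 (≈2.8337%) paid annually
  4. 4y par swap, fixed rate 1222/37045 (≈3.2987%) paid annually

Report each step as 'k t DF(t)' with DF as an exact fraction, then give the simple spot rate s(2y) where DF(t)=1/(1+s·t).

step 1 [1y] swap r/1=323/9677: DF=(1 − 323/9677·(0))/(1+323/9677) = 9677/10000 ≈ 0.967700
step 2 [2y] bond c/1=33/400: DF=(1096411/1000000 − 33/400·(0.967700))/(1+33/400) = 9391/10000 ≈ 0.939100
step 3 [3y] swap r/1=801/28267: DF=(1 − 801/28267·(0.967700+0.939100))/(1+801/28267) = 9199/10000 ≈ 0.919900
step 4 [4y] swap r/1=1222/37045: DF=(1 − 1222/37045·(0.967700+0.939100+0.919900))/(1+1222/37045) = 4389/5000 ≈ 0.877800

1 1 9677/10000
2 2 9391/10000
3 3 9199/10000
4 4 4389/5000
s(2y) = (1/(9391/10000) − 1)/(2) = 609/18782 ≈ 3.2425%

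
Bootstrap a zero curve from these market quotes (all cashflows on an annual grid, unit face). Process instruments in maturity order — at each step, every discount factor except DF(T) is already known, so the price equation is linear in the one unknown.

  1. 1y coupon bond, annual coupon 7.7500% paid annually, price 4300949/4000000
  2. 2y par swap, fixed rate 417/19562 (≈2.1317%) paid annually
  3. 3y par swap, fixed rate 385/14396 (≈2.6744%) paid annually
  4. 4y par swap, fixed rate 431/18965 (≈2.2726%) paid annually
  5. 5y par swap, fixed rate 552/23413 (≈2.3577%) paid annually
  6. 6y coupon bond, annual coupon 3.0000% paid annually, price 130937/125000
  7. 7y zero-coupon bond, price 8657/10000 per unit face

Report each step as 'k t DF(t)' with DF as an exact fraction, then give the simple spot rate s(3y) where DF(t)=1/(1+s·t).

1 1 9979/10000
2 2 9583/10000
3 3 923/1000
4 4 4569/5000
5 5 556/625
6 6 4403/5000
7 7 8657/10000
s(3y) = (1/(923/1000) − 1)/(3) = 77/2769 ≈ 2.7808%

step 1 [1y] bond c/1=31/400: DF=(4300949/4000000 − 31/400·(0))/(1+31/400) = 9979/10000 ≈ 0.997900
step 2 [2y] swap r/1=417/19562: DF=(1 − 417/19562·(0.997900))/(1+417/19562) = 9583/10000 ≈ 0.958300
step 3 [3y] swap r/1=385/14396: DF=(1 − 385/14396·(0.997900+0.958300))/(1+385/14396) = 923/1000 ≈ 0.923000
step 4 [4y] swap r/1=431/18965: DF=(1 − 431/18965·(0.997900+0.958300+0.923000))/(1+431/18965) = 4569/5000 ≈ 0.913800
step 5 [5y] swap r/1=552/23413: DF=(1 − 552/23413·(0.997900+0.958300+0.923000+0.913800))/(1+552/23413) = 556/625 ≈ 0.889600
step 6 [6y] bond c/1=3/100: DF=(130937/125000 − 3/100·(0.997900+0.958300+0.923000+0.913800+0.889600))/(1+3/100) = 4403/5000 ≈ 0.880600
step 7 [7y] zero: DF = P = 8657/10000 ≈ 0.865700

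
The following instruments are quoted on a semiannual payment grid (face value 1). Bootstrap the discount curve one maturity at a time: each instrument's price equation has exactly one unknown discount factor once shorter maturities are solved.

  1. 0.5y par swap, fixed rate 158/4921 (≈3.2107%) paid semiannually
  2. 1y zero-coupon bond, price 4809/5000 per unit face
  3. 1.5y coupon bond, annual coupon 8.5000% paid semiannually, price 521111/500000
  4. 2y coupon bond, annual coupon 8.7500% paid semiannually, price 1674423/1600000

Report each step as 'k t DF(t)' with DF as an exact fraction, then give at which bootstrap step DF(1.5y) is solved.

1 1/2 4921/5000
2 1 4809/5000
3 3/2 2301/2500
4 2 353/400
DF(1.5y) is solved at step 3

step 1 [0.5y] swap r/2=79/4921: DF=(1 − 79/4921·(0))/(1+79/4921) = 4921/5000 ≈ 0.984200
step 2 [1y] zero: DF = P = 4809/5000 ≈ 0.961800
step 3 [1.5y] bond c/2=17/400: DF=(521111/500000 − 17/400·(0.984200+0.961800))/(1+17/400) = 2301/2500 ≈ 0.920400
step 4 [2y] bond c/2=7/160: DF=(1674423/1600000 − 7/160·(0.984200+0.961800+0.920400))/(1+7/160) = 353/400 ≈ 0.882500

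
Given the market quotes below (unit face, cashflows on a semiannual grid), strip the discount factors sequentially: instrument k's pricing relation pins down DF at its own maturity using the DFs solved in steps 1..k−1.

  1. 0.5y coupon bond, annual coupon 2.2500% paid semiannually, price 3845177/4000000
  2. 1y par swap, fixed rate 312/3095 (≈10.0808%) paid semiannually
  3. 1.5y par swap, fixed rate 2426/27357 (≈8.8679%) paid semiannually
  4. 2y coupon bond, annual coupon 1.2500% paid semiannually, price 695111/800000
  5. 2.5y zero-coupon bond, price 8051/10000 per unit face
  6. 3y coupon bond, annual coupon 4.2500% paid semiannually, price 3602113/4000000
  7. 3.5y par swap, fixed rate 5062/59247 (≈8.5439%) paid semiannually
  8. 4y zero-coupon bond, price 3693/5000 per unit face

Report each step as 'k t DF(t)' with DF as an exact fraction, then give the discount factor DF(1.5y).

step 1 [0.5y] bond c/2=9/800: DF=(3845177/4000000 − 9/800·(0))/(1+9/800) = 4753/5000 ≈ 0.950600
step 2 [1y] swap r/2=156/3095: DF=(1 − 156/3095·(0.950600))/(1+156/3095) = 1133/1250 ≈ 0.906400
step 3 [1.5y] swap r/2=1213/27357: DF=(1 − 1213/27357·(0.950600+0.906400))/(1+1213/27357) = 8787/10000 ≈ 0.878700
step 4 [2y] bond c/2=1/160: DF=(695111/800000 − 1/160·(0.950600+0.906400+0.878700))/(1+1/160) = 1693/2000 ≈ 0.846500
step 5 [2.5y] zero: DF = P = 8051/10000 ≈ 0.805100
step 6 [3y] bond c/2=17/800: DF=(3602113/4000000 − 17/800·(0.950600+0.906400+0.878700+0.846500+0.805100))/(1+17/800) = 1581/2000 ≈ 0.790500
step 7 [3.5y] swap r/2=2531/59247: DF=(1 − 2531/59247·(0.950600+0.906400+0.878700+0.846500+0.805100+0.790500))/(1+2531/59247) = 7469/10000 ≈ 0.746900
step 8 [4y] zero: DF = P = 3693/5000 ≈ 0.738600

1 1/2 4753/5000
2 1 1133/1250
3 3/2 8787/10000
4 2 1693/2000
5 5/2 8051/10000
6 3 1581/2000
7 7/2 7469/10000
8 4 3693/5000
DF(1.5y) = 8787/10000 ≈ 0.878700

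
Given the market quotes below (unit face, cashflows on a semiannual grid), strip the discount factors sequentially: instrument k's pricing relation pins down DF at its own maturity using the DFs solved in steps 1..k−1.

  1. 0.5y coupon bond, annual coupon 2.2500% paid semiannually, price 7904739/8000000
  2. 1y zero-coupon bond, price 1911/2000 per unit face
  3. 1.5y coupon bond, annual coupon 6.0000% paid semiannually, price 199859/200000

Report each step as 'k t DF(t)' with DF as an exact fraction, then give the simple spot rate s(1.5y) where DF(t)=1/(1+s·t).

step 1 [0.5y] bond c/2=9/800: DF=(7904739/8000000 − 9/800·(0))/(1+9/800) = 9771/10000 ≈ 0.977100
step 2 [1y] zero: DF = P = 1911/2000 ≈ 0.955500
step 3 [1.5y] bond c/2=3/100: DF=(199859/200000 − 3/100·(0.977100+0.955500))/(1+3/100) = 9139/10000 ≈ 0.913900

1 1/2 9771/10000
2 1 1911/2000
3 3/2 9139/10000
s(1.5y) = (1/(9139/10000) − 1)/(3/2) = 574/9139 ≈ 6.2808%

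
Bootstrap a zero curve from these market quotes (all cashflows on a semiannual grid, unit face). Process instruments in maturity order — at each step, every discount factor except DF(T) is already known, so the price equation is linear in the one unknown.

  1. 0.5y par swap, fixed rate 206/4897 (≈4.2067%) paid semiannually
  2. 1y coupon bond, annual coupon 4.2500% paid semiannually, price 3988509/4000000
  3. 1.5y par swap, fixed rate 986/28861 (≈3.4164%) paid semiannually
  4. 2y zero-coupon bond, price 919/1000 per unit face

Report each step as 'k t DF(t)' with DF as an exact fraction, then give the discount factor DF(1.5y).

step 1 [0.5y] swap r/2=103/4897: DF=(1 − 103/4897·(0))/(1+103/4897) = 4897/5000 ≈ 0.979400
step 2 [1y] bond c/2=17/800: DF=(3988509/4000000 − 17/800·(0.979400))/(1+17/800) = 239/250 ≈ 0.956000
step 3 [1.5y] swap r/2=493/28861: DF=(1 − 493/28861·(0.979400+0.956000))/(1+493/28861) = 9507/10000 ≈ 0.950700
step 4 [2y] zero: DF = P = 919/1000 ≈ 0.919000

1 1/2 4897/5000
2 1 239/250
3 3/2 9507/10000
4 2 919/1000
DF(1.5y) = 9507/10000 ≈ 0.950700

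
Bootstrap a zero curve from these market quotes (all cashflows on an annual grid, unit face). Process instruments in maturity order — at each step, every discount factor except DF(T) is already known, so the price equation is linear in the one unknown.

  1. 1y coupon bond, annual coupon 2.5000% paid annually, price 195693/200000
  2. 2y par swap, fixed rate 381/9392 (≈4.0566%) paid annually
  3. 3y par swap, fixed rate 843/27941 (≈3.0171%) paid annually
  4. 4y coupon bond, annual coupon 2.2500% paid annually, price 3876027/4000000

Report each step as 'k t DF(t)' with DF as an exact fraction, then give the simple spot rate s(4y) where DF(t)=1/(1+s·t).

step 1 [1y] bond c/1=1/40: DF=(195693/200000 − 1/40·(0))/(1+1/40) = 4773/5000 ≈ 0.954600
step 2 [2y] swap r/1=381/9392: DF=(1 − 381/9392·(0.954600))/(1+381/9392) = 4619/5000 ≈ 0.923800
step 3 [3y] swap r/1=843/27941: DF=(1 − 843/27941·(0.954600+0.923800))/(1+843/27941) = 9157/10000 ≈ 0.915700
step 4 [4y] bond c/1=9/400: DF=(3876027/4000000 − 9/400·(0.954600+0.923800+0.915700))/(1+9/400) = 4431/5000 ≈ 0.886200

1 1 4773/5000
2 2 4619/5000
3 3 9157/10000
4 4 4431/5000
s(4y) = (1/(4431/5000) − 1)/(4) = 569/17724 ≈ 3.2103%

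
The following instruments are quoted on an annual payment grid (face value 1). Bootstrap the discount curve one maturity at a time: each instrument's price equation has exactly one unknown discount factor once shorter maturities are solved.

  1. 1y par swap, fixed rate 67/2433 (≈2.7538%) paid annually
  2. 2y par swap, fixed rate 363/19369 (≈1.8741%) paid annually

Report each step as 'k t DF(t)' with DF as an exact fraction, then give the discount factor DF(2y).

1 1 2433/2500
2 2 9637/10000
DF(2y) = 9637/10000 ≈ 0.963700

step 1 [1y] swap r/1=67/2433: DF=(1 − 67/2433·(0))/(1+67/2433) = 2433/2500 ≈ 0.973200
step 2 [2y] swap r/1=363/19369: DF=(1 − 363/19369·(0.973200))/(1+363/19369) = 9637/10000 ≈ 0.963700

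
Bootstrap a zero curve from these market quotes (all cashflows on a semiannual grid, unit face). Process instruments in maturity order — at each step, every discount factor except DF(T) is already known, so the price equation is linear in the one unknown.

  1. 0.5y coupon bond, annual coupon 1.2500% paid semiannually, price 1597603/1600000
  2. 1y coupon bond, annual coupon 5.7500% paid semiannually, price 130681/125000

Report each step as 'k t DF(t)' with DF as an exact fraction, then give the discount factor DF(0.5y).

1 1/2 9923/10000
2 1 1977/2000
DF(0.5y) = 9923/10000 ≈ 0.992300

step 1 [0.5y] bond c/2=1/160: DF=(1597603/1600000 − 1/160·(0))/(1+1/160) = 9923/10000 ≈ 0.992300
step 2 [1y] bond c/2=23/800: DF=(130681/125000 − 23/800·(0.992300))/(1+23/800) = 1977/2000 ≈ 0.988500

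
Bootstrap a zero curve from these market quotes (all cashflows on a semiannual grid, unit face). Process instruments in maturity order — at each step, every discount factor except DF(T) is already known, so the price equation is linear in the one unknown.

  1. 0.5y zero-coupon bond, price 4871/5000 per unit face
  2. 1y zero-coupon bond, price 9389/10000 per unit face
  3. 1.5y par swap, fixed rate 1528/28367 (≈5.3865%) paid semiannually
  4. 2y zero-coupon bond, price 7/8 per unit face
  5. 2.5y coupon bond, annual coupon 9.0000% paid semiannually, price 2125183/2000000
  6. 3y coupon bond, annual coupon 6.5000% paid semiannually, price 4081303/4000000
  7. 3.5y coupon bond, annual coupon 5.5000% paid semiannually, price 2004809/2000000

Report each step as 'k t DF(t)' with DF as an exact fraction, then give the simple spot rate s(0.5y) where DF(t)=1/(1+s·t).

step 1 [0.5y] zero: DF = P = 4871/5000 ≈ 0.974200
step 2 [1y] zero: DF = P = 9389/10000 ≈ 0.938900
step 3 [1.5y] swap r/2=764/28367: DF=(1 − 764/28367·(0.974200+0.938900))/(1+764/28367) = 2309/2500 ≈ 0.923600
step 4 [2y] zero: DF = P = 7/8 ≈ 0.875000
step 5 [2.5y] bond c/2=9/200: DF=(2125183/2000000 − 9/200·(0.974200+0.938900+0.923600+0.875000))/(1+9/200) = 857/1000 ≈ 0.857000
step 6 [3y] bond c/2=13/400: DF=(4081303/4000000 − 13/400·(0.974200+0.938900+0.923600+0.875000+0.857000))/(1+13/400) = 2111/2500 ≈ 0.844400
step 7 [3.5y] bond c/2=11/400: DF=(2004809/2000000 − 11/400·(0.974200+0.938900+0.923600+0.875000+0.857000+0.844400))/(1+11/400) = 8307/10000 ≈ 0.830700

1 1/2 4871/5000
2 1 9389/10000
3 3/2 2309/2500
4 2 7/8
5 5/2 857/1000
6 3 2111/2500
7 7/2 8307/10000
s(0.5y) = (1/(4871/5000) − 1)/(1/2) = 258/4871 ≈ 5.2967%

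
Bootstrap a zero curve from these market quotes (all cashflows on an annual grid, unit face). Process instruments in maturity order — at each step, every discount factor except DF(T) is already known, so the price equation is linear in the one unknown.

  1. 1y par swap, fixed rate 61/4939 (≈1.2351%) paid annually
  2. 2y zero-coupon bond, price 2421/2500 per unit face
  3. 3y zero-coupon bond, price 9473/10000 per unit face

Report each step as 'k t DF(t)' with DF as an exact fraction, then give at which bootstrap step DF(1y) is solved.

step 1 [1y] swap r/1=61/4939: DF=(1 − 61/4939·(0))/(1+61/4939) = 4939/5000 ≈ 0.987800
step 2 [2y] zero: DF = P = 2421/2500 ≈ 0.968400
step 3 [3y] zero: DF = P = 9473/10000 ≈ 0.947300

1 1 4939/5000
2 2 2421/2500
3 3 9473/10000
DF(1y) is solved at step 1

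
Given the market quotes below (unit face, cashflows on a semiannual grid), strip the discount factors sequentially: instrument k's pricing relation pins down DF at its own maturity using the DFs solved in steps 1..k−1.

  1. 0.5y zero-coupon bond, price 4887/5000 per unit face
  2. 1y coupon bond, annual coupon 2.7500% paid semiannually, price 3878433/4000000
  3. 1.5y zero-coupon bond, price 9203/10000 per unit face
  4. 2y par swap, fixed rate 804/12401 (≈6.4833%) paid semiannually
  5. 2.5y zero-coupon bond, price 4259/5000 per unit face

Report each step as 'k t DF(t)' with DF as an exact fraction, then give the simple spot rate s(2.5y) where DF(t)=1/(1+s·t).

1 1/2 4887/5000
2 1 1179/1250
3 3/2 9203/10000
4 2 4397/5000
5 5/2 4259/5000
s(2.5y) = (1/(4259/5000) − 1)/(5/2) = 1482/21295 ≈ 6.9594%

step 1 [0.5y] zero: DF = P = 4887/5000 ≈ 0.977400
step 2 [1y] bond c/2=11/800: DF=(3878433/4000000 − 11/800·(0.977400))/(1+11/800) = 1179/1250 ≈ 0.943200
step 3 [1.5y] zero: DF = P = 9203/10000 ≈ 0.920300
step 4 [2y] swap r/2=402/12401: DF=(1 − 402/12401·(0.977400+0.943200+0.920300))/(1+402/12401) = 4397/5000 ≈ 0.879400
step 5 [2.5y] zero: DF = P = 4259/5000 ≈ 0.851800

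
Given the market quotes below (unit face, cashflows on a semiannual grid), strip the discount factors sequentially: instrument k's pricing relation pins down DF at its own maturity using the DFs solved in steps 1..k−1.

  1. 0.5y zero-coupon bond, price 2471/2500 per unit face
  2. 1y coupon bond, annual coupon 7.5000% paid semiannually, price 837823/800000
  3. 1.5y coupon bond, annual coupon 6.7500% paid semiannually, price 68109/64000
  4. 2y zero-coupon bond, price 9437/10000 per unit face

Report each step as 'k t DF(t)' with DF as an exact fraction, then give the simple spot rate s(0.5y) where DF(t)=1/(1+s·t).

1 1/2 2471/2500
2 1 9737/10000
3 3/2 4827/5000
4 2 9437/10000
s(0.5y) = (1/(2471/2500) − 1)/(1/2) = 58/2471 ≈ 2.3472%

step 1 [0.5y] zero: DF = P = 2471/2500 ≈ 0.988400
step 2 [1y] bond c/2=3/80: DF=(837823/800000 − 3/80·(0.988400))/(1+3/80) = 9737/10000 ≈ 0.973700
step 3 [1.5y] bond c/2=27/800: DF=(68109/64000 − 27/800·(0.988400+0.973700))/(1+27/800) = 4827/5000 ≈ 0.965400
step 4 [2y] zero: DF = P = 9437/10000 ≈ 0.943700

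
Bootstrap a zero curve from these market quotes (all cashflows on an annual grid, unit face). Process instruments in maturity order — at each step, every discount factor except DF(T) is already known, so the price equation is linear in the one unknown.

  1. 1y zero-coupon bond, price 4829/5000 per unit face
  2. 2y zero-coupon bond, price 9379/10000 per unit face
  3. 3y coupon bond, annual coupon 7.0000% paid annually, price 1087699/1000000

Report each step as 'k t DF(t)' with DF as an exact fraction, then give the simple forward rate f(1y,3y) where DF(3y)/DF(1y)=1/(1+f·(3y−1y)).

step 1 [1y] zero: DF = P = 4829/5000 ≈ 0.965800
step 2 [2y] zero: DF = P = 9379/10000 ≈ 0.937900
step 3 [3y] bond c/1=7/100: DF=(1087699/1000000 − 7/100·(0.965800+0.937900))/(1+7/100) = 223/250 ≈ 0.892000

1 1 4829/5000
2 2 9379/10000
3 3 223/250
f(1y,3y) = ((4829/5000)/(223/250) − 1)/(2) = 369/8920 ≈ 4.1368%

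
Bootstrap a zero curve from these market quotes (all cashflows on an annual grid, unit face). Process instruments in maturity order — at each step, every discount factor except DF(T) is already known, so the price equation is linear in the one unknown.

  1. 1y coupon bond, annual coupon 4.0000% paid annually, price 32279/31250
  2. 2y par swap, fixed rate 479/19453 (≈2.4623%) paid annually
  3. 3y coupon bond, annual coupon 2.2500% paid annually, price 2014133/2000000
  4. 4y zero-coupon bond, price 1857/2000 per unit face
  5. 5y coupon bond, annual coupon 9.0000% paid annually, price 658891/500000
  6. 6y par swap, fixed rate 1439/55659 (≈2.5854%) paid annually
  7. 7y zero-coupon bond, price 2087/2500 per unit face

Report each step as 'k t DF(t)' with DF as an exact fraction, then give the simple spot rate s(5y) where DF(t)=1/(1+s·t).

1 1 2483/2500
2 2 9521/10000
3 3 9421/10000
4 4 1857/2000
5 5 8939/10000
6 6 8561/10000
7 7 2087/2500
s(5y) = (1/(8939/10000) − 1)/(5) = 1061/44695 ≈ 2.3739%

step 1 [1y] bond c/1=1/25: DF=(32279/31250 − 1/25·(0))/(1+1/25) = 2483/2500 ≈ 0.993200
step 2 [2y] swap r/1=479/19453: DF=(1 − 479/19453·(0.993200))/(1+479/19453) = 9521/10000 ≈ 0.952100
step 3 [3y] bond c/1=9/400: DF=(2014133/2000000 − 9/400·(0.993200+0.952100))/(1+9/400) = 9421/10000 ≈ 0.942100
step 4 [4y] zero: DF = P = 1857/2000 ≈ 0.928500
step 5 [5y] bond c/1=9/100: DF=(658891/500000 − 9/100·(0.993200+0.952100+0.942100+0.928500))/(1+9/100) = 8939/10000 ≈ 0.893900
step 6 [6y] swap r/1=1439/55659: DF=(1 − 1439/55659·(0.993200+0.952100+0.942100+0.928500+0.893900))/(1+1439/55659) = 8561/10000 ≈ 0.856100
step 7 [7y] zero: DF = P = 2087/2500 ≈ 0.834800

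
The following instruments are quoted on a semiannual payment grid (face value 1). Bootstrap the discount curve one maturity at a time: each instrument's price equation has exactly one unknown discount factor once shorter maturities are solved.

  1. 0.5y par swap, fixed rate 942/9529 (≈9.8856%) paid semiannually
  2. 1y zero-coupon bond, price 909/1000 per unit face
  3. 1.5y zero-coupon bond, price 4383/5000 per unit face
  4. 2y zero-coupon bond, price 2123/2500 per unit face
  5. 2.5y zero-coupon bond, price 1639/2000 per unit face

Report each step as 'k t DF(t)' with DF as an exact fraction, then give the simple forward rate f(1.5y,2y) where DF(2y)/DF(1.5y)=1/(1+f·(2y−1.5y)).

step 1 [0.5y] swap r/2=471/9529: DF=(1 − 471/9529·(0))/(1+471/9529) = 9529/10000 ≈ 0.952900
step 2 [1y] zero: DF = P = 909/1000 ≈ 0.909000
step 3 [1.5y] zero: DF = P = 4383/5000 ≈ 0.876600
step 4 [2y] zero: DF = P = 2123/2500 ≈ 0.849200
step 5 [2.5y] zero: DF = P = 1639/2000 ≈ 0.819500

1 1/2 9529/10000
2 1 909/1000
3 3/2 4383/5000
4 2 2123/2500
5 5/2 1639/2000
f(1.5y,2y) = ((4383/5000)/(2123/2500) − 1)/(1/2) = 137/2123 ≈ 6.4531%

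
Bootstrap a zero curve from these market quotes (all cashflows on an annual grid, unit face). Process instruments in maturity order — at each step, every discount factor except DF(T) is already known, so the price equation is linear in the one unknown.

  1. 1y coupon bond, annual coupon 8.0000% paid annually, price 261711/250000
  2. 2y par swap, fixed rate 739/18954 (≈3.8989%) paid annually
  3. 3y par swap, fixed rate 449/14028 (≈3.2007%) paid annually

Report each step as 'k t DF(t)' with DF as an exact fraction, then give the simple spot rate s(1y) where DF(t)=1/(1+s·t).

1 1 9693/10000
2 2 9261/10000
3 3 4551/5000
s(1y) = (1/(9693/10000) − 1)/(1) = 307/9693 ≈ 3.1672%

step 1 [1y] bond c/1=2/25: DF=(261711/250000 − 2/25·(0))/(1+2/25) = 9693/10000 ≈ 0.969300
step 2 [2y] swap r/1=739/18954: DF=(1 − 739/18954·(0.969300))/(1+739/18954) = 9261/10000 ≈ 0.926100
step 3 [3y] swap r/1=449/14028: DF=(1 − 449/14028·(0.969300+0.926100))/(1+449/14028) = 4551/5000 ≈ 0.910200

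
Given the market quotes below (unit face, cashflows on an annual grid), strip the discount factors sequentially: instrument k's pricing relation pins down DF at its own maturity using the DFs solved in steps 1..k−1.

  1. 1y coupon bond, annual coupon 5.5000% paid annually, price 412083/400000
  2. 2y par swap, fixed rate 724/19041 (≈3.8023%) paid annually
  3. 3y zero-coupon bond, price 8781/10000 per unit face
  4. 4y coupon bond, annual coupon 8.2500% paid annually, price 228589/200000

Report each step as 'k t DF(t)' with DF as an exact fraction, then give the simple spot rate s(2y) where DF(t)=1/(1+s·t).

1 1 1953/2000
2 2 2319/2500
3 3 8781/10000
4 4 4219/5000
s(2y) = (1/(2319/2500) − 1)/(2) = 181/4638 ≈ 3.9025%

step 1 [1y] bond c/1=11/200: DF=(412083/400000 − 11/200·(0))/(1+11/200) = 1953/2000 ≈ 0.976500
step 2 [2y] swap r/1=724/19041: DF=(1 − 724/19041·(0.976500))/(1+724/19041) = 2319/2500 ≈ 0.927600
step 3 [3y] zero: DF = P = 8781/10000 ≈ 0.878100
step 4 [4y] bond c/1=33/400: DF=(228589/200000 − 33/400·(0.976500+0.927600+0.878100))/(1+33/400) = 4219/5000 ≈ 0.843800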